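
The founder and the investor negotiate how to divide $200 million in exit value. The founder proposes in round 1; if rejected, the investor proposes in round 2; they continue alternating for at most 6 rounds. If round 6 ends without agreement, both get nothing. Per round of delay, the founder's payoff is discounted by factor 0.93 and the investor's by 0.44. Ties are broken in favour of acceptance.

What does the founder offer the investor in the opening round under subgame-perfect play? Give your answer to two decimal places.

23.42

Round 6 (the investor proposes): the founder will accept anything ≥ 0, so the investor offers 0 and keeps 200.
Round 5 (the founder proposes): the investor can get 200 next round, worth 0.44 × 200 = 88 now; the founder offers that and keeps 112.
Round 4 (the investor proposes): the founder can get 112 next round, worth 0.93 × 112 = 104.16 now. The investor offers 104.16 and keeps 200 − 104.16 = 95.84.
Round 3 (the founder proposes): the investor can get 95.84 next round, worth 0.44 × 95.84 = 42.1696 now; the founder offers that and keeps 157.8304.
Round 2 (the investor proposes): the founder can get 157.8304 next round, worth 0.93 × 157.8304 = 146.782272 now; the investor offers that and keeps 53.217728.
Round 1 (the founder proposes): the investor can get 53.217728 next round, worth 0.44 × 53.217728 = 23.41580032 now; the founder offers that and keeps 176.58419968.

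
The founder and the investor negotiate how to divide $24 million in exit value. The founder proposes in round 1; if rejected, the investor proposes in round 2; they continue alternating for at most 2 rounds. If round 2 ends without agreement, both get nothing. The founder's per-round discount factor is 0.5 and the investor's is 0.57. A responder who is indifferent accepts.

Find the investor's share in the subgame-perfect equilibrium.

By backward induction:
Round 2 (the investor proposes): the founder will accept anything ≥ 0, so the investor offers 0 and keeps 24.
Round 1 (the founder proposes): the investor can get 24 next round, worth 0.57 × 24 = 13.68 now, so the founder offers 13.68, keeping 10.32.

13.68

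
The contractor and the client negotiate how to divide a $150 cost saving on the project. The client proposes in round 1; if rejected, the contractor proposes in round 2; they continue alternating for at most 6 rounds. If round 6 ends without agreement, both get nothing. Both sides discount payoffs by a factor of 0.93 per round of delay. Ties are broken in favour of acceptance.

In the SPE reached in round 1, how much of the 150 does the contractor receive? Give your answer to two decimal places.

Round 6 (the contractor proposes): rejection yields 0 for the client; the contractor offers 0 and keeps 150.
Round 5 (the client proposes): the contractor can get 150 next round, worth 0.93 × 150 = 139.5 now. The client offers 139.5 and keeps 150 − 139.5 = 10.5.
Round 4 (the contractor proposes): the client can get 10.5 next round, worth 0.93 × 10.5 = 9.765 now, so the contractor offers 9.765, keeping 140.235.
Round 3 (the client proposes): the contractor can get 140.235 next round, worth 0.93 × 140.235 = 130.41855 now; the client offers that and keeps 19.58145.
Round 2 (the contractor proposes): the client can get 19.58145 next round, worth 0.93 × 19.58145 = 18.2107485 now; the contractor offers that and keeps 131.7892515.
Round 1 (the client proposes): the contractor can get 131.7892515 next round, worth 0.93 × 131.7892515 = 122.564003895 now; the client offers that and keeps 27.435996105.

122.56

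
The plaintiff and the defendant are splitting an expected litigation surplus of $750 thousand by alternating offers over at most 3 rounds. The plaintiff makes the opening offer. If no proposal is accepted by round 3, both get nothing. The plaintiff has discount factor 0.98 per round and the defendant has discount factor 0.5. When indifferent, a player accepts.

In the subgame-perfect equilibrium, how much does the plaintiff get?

Round 3 (the plaintiff proposes): the defendant will accept anything ≥ 0, so the plaintiff offers 0 and keeps 750.
Round 2 (the defendant proposes): the plaintiff can get 750 next round, worth 0.98 × 750 = 735 now; the defendant offers that and keeps 15.
Round 1 (the plaintiff proposes): the defendant can get 15 next round, worth 0.5 × 15 = 7.5 now; the plaintiff offers that and keeps 742.5.

742.5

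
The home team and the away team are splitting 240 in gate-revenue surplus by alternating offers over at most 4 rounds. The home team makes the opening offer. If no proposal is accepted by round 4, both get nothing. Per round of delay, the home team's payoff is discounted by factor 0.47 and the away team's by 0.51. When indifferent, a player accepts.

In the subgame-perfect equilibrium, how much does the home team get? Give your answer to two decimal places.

145.79

Round 4 (the away team proposes): the home team will accept anything ≥ 0, so the away team offers 0 and keeps 240.
Round 3 (the home team proposes): the away team can get 240 next round, worth 0.51 × 240 = 122.4 now. The home team offers 122.4 and keeps 240 − 122.4 = 117.6.
Round 2 (the away team proposes): the home team can get 117.6 next round, worth 0.47 × 117.6 = 55.272 now; the away team offers that and keeps 184.728.
Round 1 (the home team proposes): the away team can get 184.728 next round, worth 0.51 × 184.728 = 94.21128 now, so the home team offers 94.21128, keeping 145.78872.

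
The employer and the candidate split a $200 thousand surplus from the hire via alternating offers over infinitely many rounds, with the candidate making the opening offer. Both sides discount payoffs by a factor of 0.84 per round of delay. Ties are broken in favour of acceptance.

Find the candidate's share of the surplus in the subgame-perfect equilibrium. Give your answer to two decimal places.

108.70

Let x be the candidate's share when the candidate proposes and y be the employer's share when the employer proposes.
The employer accepts iff offered ≥ 0.84·y, so x = 200 − 0.84y. Symmetrically y = 200 − 0.84x.
Substituting: x = 200 − 0.84(200 − 0.84x), giving x(1 − 0.84·0.84) = 200(1 − 0.84).
So x = 200 × 0.16 / 0.2944 ≈ 108.6957, and the employer receives 200 − x ≈ 91.3043.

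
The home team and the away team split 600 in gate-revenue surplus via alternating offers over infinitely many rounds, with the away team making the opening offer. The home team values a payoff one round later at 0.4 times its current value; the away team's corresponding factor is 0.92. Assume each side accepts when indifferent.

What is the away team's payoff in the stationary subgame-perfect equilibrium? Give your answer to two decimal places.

569.62

Let x be the away team's share when the away team proposes and y be the home team's share when the home team proposes.
The home team accepts iff offered ≥ 0.4·y, so x = 600 − 0.4y. Symmetrically y = 600 − 0.92x.
Substituting: x = 600 − 0.4(600 − 0.92x), giving x(1 − 0.92·0.4) = 600(1 − 0.4).
So x = 600 × 0.6 / 0.632 ≈ 569.6203, and the home team receives 600 − x ≈ 30.3797.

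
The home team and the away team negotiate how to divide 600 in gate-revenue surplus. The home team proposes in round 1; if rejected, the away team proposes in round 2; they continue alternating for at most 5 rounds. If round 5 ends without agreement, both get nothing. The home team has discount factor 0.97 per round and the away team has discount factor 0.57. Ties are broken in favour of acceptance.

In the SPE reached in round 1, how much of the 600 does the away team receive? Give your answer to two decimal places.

15.93

Round 5 (the home team proposes): rejection yields 0 for the away team; the home team offers 0 and keeps 600.
Round 4 (the away team proposes): the home team can get 600 next round, worth 0.97 × 600 = 582 now, so the away team offers 582, keeping 18.
Round 3 (the home team proposes): the away team can get 18 next round, worth 0.57 × 18 = 10.26 now. The home team offers 10.26 and keeps 600 − 10.26 = 589.74.
Round 2 (the away team proposes): the home team can get 589.74 next round, worth 0.97 × 589.74 = 572.0478 now, so the away team offers 572.0478, keeping 27.9522.
Round 1 (the home team proposes): the away team can get 27.9522 next round, worth 0.57 × 27.9522 = 15.932754 now, so the home team offers 15.932754, keeping 584.067246.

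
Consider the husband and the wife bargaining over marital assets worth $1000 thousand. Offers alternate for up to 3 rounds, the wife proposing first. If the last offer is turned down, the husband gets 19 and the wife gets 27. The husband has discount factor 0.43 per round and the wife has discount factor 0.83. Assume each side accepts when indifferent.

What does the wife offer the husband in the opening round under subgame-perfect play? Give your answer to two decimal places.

Solve by backward induction from round 3.
Round 3 (the wife proposes): the husband gets 19 if talks fail, so the wife offers 19 and keeps 981.
Round 2 (the husband proposes): the wife can get 981 next round, worth 0.83 × 981 = 814.23 now. The husband offers 814.23 and keeps 1000 − 814.23 = 185.77.
Round 1 (the wife proposes): the husband can get 185.77 next round, worth 0.43 × 185.77 = 79.8811 now; the wife offers that and keeps 920.1189.

79.88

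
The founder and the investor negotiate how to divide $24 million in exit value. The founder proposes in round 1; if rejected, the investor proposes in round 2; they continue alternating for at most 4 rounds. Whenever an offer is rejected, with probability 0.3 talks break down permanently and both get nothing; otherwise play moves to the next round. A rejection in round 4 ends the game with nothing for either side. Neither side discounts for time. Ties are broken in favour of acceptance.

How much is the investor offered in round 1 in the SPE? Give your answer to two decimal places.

Round 4 (the investor proposes): rejection yields 0 for the founder; the investor offers 0 and keeps 24.
Round 3 (the founder proposes): rejecting gives the investor an expected 0.7 × 24 = 16.8. The founder offers 16.8 and keeps 24 − 16.8 = 7.2.
Round 2 (the investor proposes): rejecting gives the founder an expected 0.7 × 7.2 = 5.04. The investor offers 5.04 and keeps 24 − 5.04 = 18.96.
Round 1 (the founder proposes): rejecting gives the investor an expected 0.7 × 18.96 = 13.272, so the founder offers 13.272, keeping 10.728.

13.27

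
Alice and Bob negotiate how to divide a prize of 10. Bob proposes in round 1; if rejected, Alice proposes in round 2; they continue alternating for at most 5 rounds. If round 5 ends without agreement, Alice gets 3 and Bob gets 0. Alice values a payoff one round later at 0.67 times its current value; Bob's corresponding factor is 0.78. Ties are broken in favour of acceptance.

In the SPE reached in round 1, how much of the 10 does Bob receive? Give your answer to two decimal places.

Round 5 (Bob proposes): Alice gets 3 if talks fail, so Bob offers 3 and keeps 7.
Round 4 (Alice proposes): Bob can get 7 next round, worth 0.78 × 7 = 5.46 now, so Alice offers 5.46, keeping 4.54.
Round 3 (Bob proposes): Alice can get 4.54 next round, worth 0.67 × 4.54 = 3.0418 now. Bob offers 3.0418 and keeps 10 − 3.0418 = 6.9582.
Round 2 (Alice proposes): Bob can get 6.9582 next round, worth 0.78 × 6.9582 = 5.427396 now. Alice offers 5.427396 and keeps 10 − 5.427396 = 4.572604.
Round 1 (Bob proposes): Alice can get 4.572604 next round, worth 0.67 × 4.572604 = 3.06364468 now. Bob offers 3.06364468 and keeps 10 − 3.06364468 = 6.93635532.

6.94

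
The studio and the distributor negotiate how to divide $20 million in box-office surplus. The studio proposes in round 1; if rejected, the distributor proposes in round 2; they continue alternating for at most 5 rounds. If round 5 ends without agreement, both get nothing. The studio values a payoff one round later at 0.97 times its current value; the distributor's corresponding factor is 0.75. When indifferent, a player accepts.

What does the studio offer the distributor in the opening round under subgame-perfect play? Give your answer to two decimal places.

Round 5 (the studio proposes): the distributor will accept anything ≥ 0, so the studio offers 0 and keeps 20.
Round 4 (the distributor proposes): the studio can get 20 next round, worth 0.97 × 20 = 19.4 now. The distributor offers 19.4 and keeps 20 − 19.4 = 0.6.
Round 3 (the studio proposes): the distributor can get 0.6 next round, worth 0.75 × 0.6 = 0.45 now, so the studio offers 0.45, keeping 19.55.
Round 2 (the distributor proposes): the studio can get 19.55 next round, worth 0.97 × 19.55 = 18.9635 now; the distributor offers that and keeps 1.0365.
Round 1 (the studio proposes): the distributor can get 1.0365 next round, worth 0.75 × 1.0365 = 0.777375 now, so the studio offers 0.777375, keeping 19.222625.

0.78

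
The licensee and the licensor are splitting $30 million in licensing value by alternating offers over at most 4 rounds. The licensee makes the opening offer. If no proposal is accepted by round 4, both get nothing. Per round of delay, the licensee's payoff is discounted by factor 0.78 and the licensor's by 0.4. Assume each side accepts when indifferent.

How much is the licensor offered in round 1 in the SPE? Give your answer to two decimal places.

6.38

Round 4 (the licensor proposes): rejection yields 0 for the licensee; the licensor offers 0 and keeps 30.
Round 3 (the licensee proposes): the licensor can get 30 next round, worth 0.4 × 30 = 12 now, so the licensee offers 12, keeping 18.
Round 2 (the licensor proposes): the licensee can get 18 next round, worth 0.78 × 18 = 14.04 now. The licensor offers 14.04 and keeps 30 − 14.04 = 15.96.
Round 1 (the licensee proposes): the licensor can get 15.96 next round, worth 0.4 × 15.96 = 6.384 now. The licensee offers 6.384 and keeps 30 − 6.384 = 23.616.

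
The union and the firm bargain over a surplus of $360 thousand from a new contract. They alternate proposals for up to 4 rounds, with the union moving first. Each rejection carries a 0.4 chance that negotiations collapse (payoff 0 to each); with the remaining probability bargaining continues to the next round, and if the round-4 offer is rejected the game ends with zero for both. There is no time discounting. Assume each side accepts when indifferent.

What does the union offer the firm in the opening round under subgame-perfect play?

Round 4 (the firm proposes): the union will accept anything ≥ 0, so the firm offers 0 and keeps 360.
Round 3 (the union proposes): rejecting gives the firm an expected 0.6 × 360 = 216; the union offers that and keeps 144.
Round 2 (the firm proposes): rejecting gives the union an expected 0.6 × 144 = 86.4; the firm offers that and keeps 273.6.
Round 1 (the union proposes): rejecting gives the firm an expected 0.6 × 273.6 = 164.16. The union offers 164.16 and keeps 360 − 164.16 = 195.84.

164.16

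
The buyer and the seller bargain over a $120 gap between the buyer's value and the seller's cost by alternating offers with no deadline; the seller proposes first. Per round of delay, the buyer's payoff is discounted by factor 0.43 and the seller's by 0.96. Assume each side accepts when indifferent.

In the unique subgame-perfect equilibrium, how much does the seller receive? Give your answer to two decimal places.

116.49

When the seller proposes, the buyer accepts any offer worth at least 0.43 times what the buyer would get by proposing next round; and vice versa.
This gives x = 120 − 0.43y and y = 120 − 0.96x, where x and y are each side's share when it proposes.
Hence (1 − 0.43·0.96)x = 120(1 − 0.43), i.e. 0.5872·x = 68.4.
x ≈ 116.4850; the buyer's share is 120 − x ≈ 3.5150.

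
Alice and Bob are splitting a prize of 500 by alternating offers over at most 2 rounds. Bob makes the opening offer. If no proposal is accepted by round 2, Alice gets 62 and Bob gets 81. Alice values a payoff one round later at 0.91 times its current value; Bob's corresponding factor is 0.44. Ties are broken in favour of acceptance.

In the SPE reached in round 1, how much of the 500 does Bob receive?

118.71

Round 2 (Alice proposes): Bob gets 81 if talks fail, so Alice offers 81 and keeps 419.
Round 1 (Bob proposes): Alice can get 419 next round, worth 0.91 × 419 = 381.29 now. Bob offers 381.29 and keeps 500 − 381.29 = 118.71.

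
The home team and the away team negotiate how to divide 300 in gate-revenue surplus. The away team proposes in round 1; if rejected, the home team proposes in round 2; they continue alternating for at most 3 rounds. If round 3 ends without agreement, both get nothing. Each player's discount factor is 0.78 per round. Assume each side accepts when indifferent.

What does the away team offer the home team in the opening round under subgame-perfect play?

Round 3 (the away team proposes): rejection yields 0 for the home team; the away team offers 0 and keeps 300.
Round 2 (the home team proposes): the away team can get 300 next round, worth 0.78 × 300 = 234 now. The home team offers 234 and keeps 300 − 234 = 66.
Round 1 (the away team proposes): the home team can get 66 next round, worth 0.78 × 66 = 51.48 now. The away team offers 51.48 and keeps 300 − 51.48 = 248.52.

51.48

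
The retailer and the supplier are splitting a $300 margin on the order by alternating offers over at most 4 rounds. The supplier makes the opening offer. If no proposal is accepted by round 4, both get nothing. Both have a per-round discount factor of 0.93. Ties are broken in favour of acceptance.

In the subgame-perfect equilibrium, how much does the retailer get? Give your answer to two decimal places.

260.84

Round 4 (the retailer proposes): rejection yields 0 for the supplier; the retailer offers 0 and keeps 300.
Round 3 (the supplier proposes): the retailer can get 300 next round, worth 0.93 × 300 = 279 now; the supplier offers that and keeps 21.
Round 2 (the retailer proposes): the supplier can get 21 next round, worth 0.93 × 21 = 19.53 now; the retailer offers that and keeps 280.47.
Round 1 (the supplier proposes): the retailer can get 280.47 next round, worth 0.93 × 280.47 = 260.8371 now, so the supplier offers 260.8371, keeping 39.1629.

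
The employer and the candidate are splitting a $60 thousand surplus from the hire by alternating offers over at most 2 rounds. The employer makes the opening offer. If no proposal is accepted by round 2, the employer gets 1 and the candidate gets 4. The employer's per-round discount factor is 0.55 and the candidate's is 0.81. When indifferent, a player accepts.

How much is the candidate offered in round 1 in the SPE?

47.79

Round 2 (the candidate proposes): the employer gets 1 if talks fail, so the candidate offers 1 and keeps 59.
Round 1 (the employer proposes): the candidate can get 59 next round, worth 0.81 × 59 = 47.79 now. The employer offers 47.79 and keeps 60 − 47.79 = 12.21.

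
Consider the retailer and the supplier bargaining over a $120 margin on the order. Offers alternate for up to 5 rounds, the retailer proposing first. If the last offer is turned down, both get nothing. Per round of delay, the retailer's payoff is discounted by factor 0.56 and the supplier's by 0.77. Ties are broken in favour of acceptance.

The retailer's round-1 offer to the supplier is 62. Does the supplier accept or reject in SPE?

Round 5 (the retailer proposes): rejection yields 0 for the supplier; the retailer offers 0 and keeps 120.
Round 4 (the supplier proposes): the retailer can get 120 next round, worth 0.56 × 120 = 67.2 now. The supplier offers 67.2 and keeps 120 − 67.2 = 52.8.
Round 3 (the retailer proposes): the supplier can get 52.8 next round, worth 0.77 × 52.8 = 40.656 now. The retailer offers 40.656 and keeps 120 − 40.656 = 79.344.
Round 2 (the supplier proposes): the retailer can get 79.344 next round, worth 0.56 × 79.344 = 44.43264 now; the supplier offers that and keeps 75.56736.
So by rejecting in round 1, the supplier gets 75.56736 next round, worth 0.77 × 75.56736 = 58.1868672 now.
Offer 62 ≥ 58.1868672, so the supplier accepts.

Accept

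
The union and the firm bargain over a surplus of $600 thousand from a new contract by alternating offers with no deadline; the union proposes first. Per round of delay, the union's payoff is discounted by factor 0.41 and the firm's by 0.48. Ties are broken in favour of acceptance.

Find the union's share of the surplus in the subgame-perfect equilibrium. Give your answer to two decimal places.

388.45

Let x be the union's share when the union proposes and y be the firm's share when the firm proposes.
The firm accepts iff offered ≥ 0.48·y, so x = 600 − 0.48y. Symmetrically y = 600 − 0.41x.
Substituting: x = 600 − 0.48(600 − 0.41x), giving x(1 − 0.41·0.48) = 600(1 − 0.48).
So x = 600 × 0.52 / 0.8032 ≈ 388.4462, and the firm receives 600 − x ≈ 211.5538.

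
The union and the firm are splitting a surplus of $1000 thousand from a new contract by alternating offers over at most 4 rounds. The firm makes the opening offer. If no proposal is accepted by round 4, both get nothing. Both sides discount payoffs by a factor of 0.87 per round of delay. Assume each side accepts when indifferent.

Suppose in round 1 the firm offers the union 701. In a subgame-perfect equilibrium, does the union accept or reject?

Reject

Round 4 (the union proposes): the firm will accept anything ≥ 0, so the union offers 0 and keeps 1000.
Round 3 (the firm proposes): the union can get 1000 next round, worth 0.87 × 1000 = 870 now; the firm offers that and keeps 130.
Round 2 (the union proposes): the firm can get 130 next round, worth 0.87 × 130 = 113.1 now; the union offers that and keeps 886.9.
So by rejecting in round 1, the union gets 886.9 next round, worth 0.87 × 886.9 = 771.603 now.
Offer 701 < 771.603, so the union rejects.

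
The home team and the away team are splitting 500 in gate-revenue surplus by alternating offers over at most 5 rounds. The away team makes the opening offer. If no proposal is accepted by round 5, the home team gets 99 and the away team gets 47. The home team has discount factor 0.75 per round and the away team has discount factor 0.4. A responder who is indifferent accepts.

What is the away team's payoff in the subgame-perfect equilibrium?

198.59

Work backward from the last round.
Round 5 (the away team proposes): the home team gets 99 if talks fail, so the away team offers 99 and keeps 401.
Round 4 (the home team proposes): the away team can get 401 next round, worth 0.4 × 401 = 160.4 now, so the home team offers 160.4, keeping 339.6.
Round 3 (the away team proposes): the home team can get 339.6 next round, worth 0.75 × 339.6 = 254.7 now; the away team offers that and keeps 245.3.
Round 2 (the home team proposes): the away team can get 245.3 next round, worth 0.4 × 245.3 = 98.12 now; the home team offers that and keeps 401.88.
Round 1 (the away team proposes): the home team can get 401.88 next round, worth 0.75 × 401.88 = 301.41 now; the away team offers that and keeps 198.59.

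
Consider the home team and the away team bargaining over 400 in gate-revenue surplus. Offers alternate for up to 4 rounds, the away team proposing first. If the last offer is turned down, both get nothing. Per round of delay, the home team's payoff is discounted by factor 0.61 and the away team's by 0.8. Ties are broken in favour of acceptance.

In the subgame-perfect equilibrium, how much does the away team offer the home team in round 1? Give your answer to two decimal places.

By backward induction:
Round 4 (the home team proposes): the away team will accept anything ≥ 0, so the home team offers 0 and keeps 400.
Round 3 (the away team proposes): the home team can get 400 next round, worth 0.61 × 400 = 244 now; the away team offers that and keeps 156.
Round 2 (the home team proposes): the away team can get 156 next round, worth 0.8 × 156 = 124.8 now. The home team offers 124.8 and keeps 400 − 124.8 = 275.2.
Round 1 (the away team proposes): the home team can get 275.2 next round, worth 0.61 × 275.2 = 167.872 now. The away team offers 167.872 and keeps 400 − 167.872 = 232.128.

167.87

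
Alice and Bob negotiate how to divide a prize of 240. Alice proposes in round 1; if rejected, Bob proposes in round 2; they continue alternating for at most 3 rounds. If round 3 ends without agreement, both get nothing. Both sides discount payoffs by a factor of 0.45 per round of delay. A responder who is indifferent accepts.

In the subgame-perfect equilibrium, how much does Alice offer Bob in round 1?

By backward induction:
Round 3 (Alice proposes): rejection yields 0 for Bob; Alice offers 0 and keeps 240.
Round 2 (Bob proposes): Alice can get 240 next round, worth 0.45 × 240 = 108 now. Bob offers 108 and keeps 240 − 108 = 132.
Round 1 (Alice proposes): Bob can get 132 next round, worth 0.45 × 132 = 59.4 now. Alice offers 59.4 and keeps 240 − 59.4 = 180.6.

59.4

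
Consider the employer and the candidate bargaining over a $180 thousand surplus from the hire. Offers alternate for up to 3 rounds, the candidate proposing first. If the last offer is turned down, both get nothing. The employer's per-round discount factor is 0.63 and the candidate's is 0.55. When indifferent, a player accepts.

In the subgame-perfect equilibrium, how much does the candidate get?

Solve by backward induction from round 3.
Round 3 (the candidate proposes): rejection yields 0 for the employer; the candidate offers 0 and keeps 180.
Round 2 (the employer proposes): the candidate can get 180 next round, worth 0.55 × 180 = 99 now. The employer offers 99 and keeps 180 − 99 = 81.
Round 1 (the candidate proposes): the employer can get 81 next round, worth 0.63 × 81 = 51.03 now; the candidate offers that and keeps 128.97.

128.97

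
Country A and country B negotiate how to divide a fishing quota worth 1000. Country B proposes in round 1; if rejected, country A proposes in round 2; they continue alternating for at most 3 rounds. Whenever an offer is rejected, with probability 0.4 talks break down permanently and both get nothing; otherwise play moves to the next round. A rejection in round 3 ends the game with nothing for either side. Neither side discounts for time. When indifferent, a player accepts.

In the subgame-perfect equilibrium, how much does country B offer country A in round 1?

Round 3 (country B proposes): rejection yields 0 for country A; country B offers 0 and keeps 1000.
Round 2 (country A proposes): rejecting gives country B an expected 0.6 × 1000 = 600, so country A offers 600, keeping 400.
Round 1 (country B proposes): rejecting gives country A an expected 0.6 × 400 = 240; country B offers that and keeps 760.

240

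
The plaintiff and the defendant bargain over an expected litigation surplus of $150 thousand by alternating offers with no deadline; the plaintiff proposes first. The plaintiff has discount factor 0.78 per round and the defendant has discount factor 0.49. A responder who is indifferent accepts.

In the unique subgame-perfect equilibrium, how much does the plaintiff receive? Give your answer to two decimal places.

123.83

Let x be the plaintiff's share when the plaintiff proposes and y be the defendant's share when the defendant proposes.
The defendant accepts iff offered ≥ 0.49·y, so x = 150 − 0.49y. Symmetrically y = 150 − 0.78x.
Substituting: x = 150 − 0.49(150 − 0.78x), giving x(1 − 0.78·0.49) = 150(1 − 0.49).
So x = 150 × 0.51 / 0.6178 ≈ 123.8265, and the defendant receives 150 − x ≈ 26.1735.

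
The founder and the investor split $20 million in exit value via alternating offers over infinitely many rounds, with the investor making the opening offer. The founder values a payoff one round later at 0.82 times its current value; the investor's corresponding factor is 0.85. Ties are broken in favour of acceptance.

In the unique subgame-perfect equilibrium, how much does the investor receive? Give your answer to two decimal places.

Let x be the investor's share when the investor proposes and y be the founder's share when the founder proposes.
The founder accepts iff offered ≥ 0.82·y, so x = 20 − 0.82y. Symmetrically y = 20 − 0.85x.
Substituting: x = 20 − 0.82(20 − 0.85x), giving x(1 − 0.85·0.82) = 20(1 − 0.82).
So x = 20 × 0.18 / 0.303 ≈ 11.8812, and the founder receives 20 − x ≈ 8.1188.

11.88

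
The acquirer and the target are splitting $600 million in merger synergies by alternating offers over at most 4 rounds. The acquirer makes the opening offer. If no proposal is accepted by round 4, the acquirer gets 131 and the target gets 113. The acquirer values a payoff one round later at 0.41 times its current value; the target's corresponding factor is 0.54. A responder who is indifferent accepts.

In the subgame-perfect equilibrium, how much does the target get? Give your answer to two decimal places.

Round 4 (the target proposes): the acquirer gets 131 if talks fail, so the target offers 131 and keeps 469.
Round 3 (the acquirer proposes): the target can get 469 next round, worth 0.54 × 469 = 253.26 now, so the acquirer offers 253.26, keeping 346.74.
Round 2 (the target proposes): the acquirer can get 346.74 next round, worth 0.41 × 346.74 = 142.1634 now. The target offers 142.1634 and keeps 600 − 142.1634 = 457.8366.
Round 1 (the acquirer proposes): the target can get 457.8366 next round, worth 0.54 × 457.8366 = 247.231764 now; the acquirer offers that and keeps 352.768236.

247.23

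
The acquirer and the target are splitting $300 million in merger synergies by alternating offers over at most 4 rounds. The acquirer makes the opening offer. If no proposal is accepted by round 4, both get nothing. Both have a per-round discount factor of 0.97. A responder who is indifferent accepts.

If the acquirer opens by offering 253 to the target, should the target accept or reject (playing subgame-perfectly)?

Reject

Round 4 (the target proposes): rejection yields 0 for the acquirer; the target offers 0 and keeps 300.
Round 3 (the acquirer proposes): the target can get 300 next round, worth 0.97 × 300 = 291 now. The acquirer offers 291 and keeps 300 − 291 = 9.
Round 2 (the target proposes): the acquirer can get 9 next round, worth 0.97 × 9 = 8.73 now. The target offers 8.73 and keeps 300 − 8.73 = 291.27.
So by rejecting in round 1, the target gets 291.27 next round, worth 0.97 × 291.27 = 282.5319 now.
Offer 253 < 282.5319, so the target rejects.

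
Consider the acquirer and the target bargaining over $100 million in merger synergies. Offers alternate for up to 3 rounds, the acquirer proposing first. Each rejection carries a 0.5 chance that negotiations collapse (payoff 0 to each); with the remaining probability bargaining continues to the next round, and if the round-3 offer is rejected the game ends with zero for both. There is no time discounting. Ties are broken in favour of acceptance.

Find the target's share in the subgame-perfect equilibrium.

By backward induction:
Round 3 (the acquirer proposes): the target will accept anything ≥ 0, so the acquirer offers 0 and keeps 100.
Round 2 (the target proposes): rejecting gives the acquirer an expected 0.5 × 100 = 50, so the target offers 50, keeping 50.
Round 1 (the acquirer proposes): rejecting gives the target an expected 0.5 × 50 = 25. The acquirer offers 25 and keeps 100 − 25 = 75.

25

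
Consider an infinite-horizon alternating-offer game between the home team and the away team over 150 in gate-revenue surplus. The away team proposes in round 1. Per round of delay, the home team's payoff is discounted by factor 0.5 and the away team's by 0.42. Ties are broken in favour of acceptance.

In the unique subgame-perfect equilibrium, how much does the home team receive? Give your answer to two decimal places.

When the away team proposes, the home team accepts any offer worth at least 0.5 times what the home team would get by proposing next round; and vice versa.
This gives x = 150 − 0.5y and y = 150 − 0.42x, where x and y are each side's share when it proposes.
Hence (1 − 0.5·0.42)x = 150(1 − 0.5), i.e. 0.79·x = 75.
x ≈ 94.9367; the home team's share is 150 − x ≈ 55.0633.

55.06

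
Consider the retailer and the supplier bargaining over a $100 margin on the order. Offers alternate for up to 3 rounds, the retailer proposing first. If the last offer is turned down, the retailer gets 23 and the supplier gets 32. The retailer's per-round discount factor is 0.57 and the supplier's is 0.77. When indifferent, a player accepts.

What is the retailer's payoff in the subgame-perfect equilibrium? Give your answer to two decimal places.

Work backward from the last round.
Round 3 (the retailer proposes): the supplier gets 32 if talks fail, so the retailer offers 32 and keeps 68.
Round 2 (the supplier proposes): the retailer can get 68 next round, worth 0.57 × 68 = 38.76 now. The supplier offers 38.76 and keeps 100 − 38.76 = 61.24.
Round 1 (the retailer proposes): the supplier can get 61.24 next round, worth 0.77 × 61.24 = 47.1548 now; the retailer offers that and keeps 52.8452.

52.85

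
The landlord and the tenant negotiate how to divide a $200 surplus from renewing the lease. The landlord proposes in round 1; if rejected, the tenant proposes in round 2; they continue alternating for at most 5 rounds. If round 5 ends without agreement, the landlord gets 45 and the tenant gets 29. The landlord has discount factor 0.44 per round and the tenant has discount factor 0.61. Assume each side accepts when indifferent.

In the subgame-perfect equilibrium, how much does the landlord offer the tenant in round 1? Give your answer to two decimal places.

88.75

Round 5 (the landlord proposes): the tenant gets 29 if talks fail, so the landlord offers 29 and keeps 171.
Round 4 (the tenant proposes): the landlord can get 171 next round, worth 0.44 × 171 = 75.24 now, so the tenant offers 75.24, keeping 124.76.
Round 3 (the landlord proposes): the tenant can get 124.76 next round, worth 0.61 × 124.76 = 76.1036 now. The landlord offers 76.1036 and keeps 200 − 76.1036 = 123.8964.
Round 2 (the tenant proposes): the landlord can get 123.8964 next round, worth 0.44 × 123.8964 = 54.514416 now. The tenant offers 54.514416 and keeps 200 − 54.514416 = 145.485584.
Round 1 (the landlord proposes): the tenant can get 145.485584 next round, worth 0.61 × 145.485584 = 88.74620624 now, so the landlord offers 88.74620624, keeping 111.25379376.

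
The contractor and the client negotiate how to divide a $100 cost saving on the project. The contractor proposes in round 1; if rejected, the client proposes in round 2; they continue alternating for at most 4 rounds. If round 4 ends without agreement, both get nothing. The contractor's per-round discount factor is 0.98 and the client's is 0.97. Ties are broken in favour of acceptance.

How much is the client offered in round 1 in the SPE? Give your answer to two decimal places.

94.15

Round 4 (the client proposes): rejection yields 0 for the contractor; the client offers 0 and keeps 100.
Round 3 (the contractor proposes): the client can get 100 next round, worth 0.97 × 100 = 97 now; the contractor offers that and keeps 3.
Round 2 (the client proposes): the contractor can get 3 next round, worth 0.98 × 3 = 2.94 now; the client offers that and keeps 97.06.
Round 1 (the contractor proposes): the client can get 97.06 next round, worth 0.97 × 97.06 = 94.1482 now. The contractor offers 94.1482 and keeps 100 − 94.1482 = 5.8518.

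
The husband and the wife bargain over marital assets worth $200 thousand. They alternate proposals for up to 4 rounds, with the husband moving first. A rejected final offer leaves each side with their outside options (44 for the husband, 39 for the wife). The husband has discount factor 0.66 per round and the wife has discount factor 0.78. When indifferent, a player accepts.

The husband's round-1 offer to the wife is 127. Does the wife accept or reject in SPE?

Accept

Work out the wife's continuation value if the offer is rejected.
Round 4 (the wife proposes): the husband gets 44 if talks fail, so the wife offers 44 and keeps 156.
Round 3 (the husband proposes): the wife can get 156 next round, worth 0.78 × 156 = 121.68 now. The husband offers 121.68 and keeps 200 − 121.68 = 78.32.
Round 2 (the wife proposes): the husband can get 78.32 next round, worth 0.66 × 78.32 = 51.6912 now. The wife offers 51.6912 and keeps 200 − 51.6912 = 148.3088.
So by rejecting in round 1, the wife gets 148.3088 next round, worth 0.78 × 148.3088 = 115.680864 now.
Offer 127 ≥ 115.680864, so the wife accepts.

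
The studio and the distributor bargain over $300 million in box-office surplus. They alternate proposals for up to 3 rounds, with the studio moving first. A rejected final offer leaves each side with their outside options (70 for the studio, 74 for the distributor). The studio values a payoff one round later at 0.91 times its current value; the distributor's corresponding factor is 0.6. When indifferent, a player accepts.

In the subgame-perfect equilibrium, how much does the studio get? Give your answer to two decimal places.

243.40

Round 3 (the studio proposes): the distributor gets 74 if talks fail, so the studio offers 74 and keeps 226.
Round 2 (the distributor proposes): the studio can get 226 next round, worth 0.91 × 226 = 205.66 now. The distributor offers 205.66 and keeps 300 − 205.66 = 94.34.
Round 1 (the studio proposes): the distributor can get 94.34 next round, worth 0.6 × 94.34 = 56.604 now, so the studio offers 56.604, keeping 243.396.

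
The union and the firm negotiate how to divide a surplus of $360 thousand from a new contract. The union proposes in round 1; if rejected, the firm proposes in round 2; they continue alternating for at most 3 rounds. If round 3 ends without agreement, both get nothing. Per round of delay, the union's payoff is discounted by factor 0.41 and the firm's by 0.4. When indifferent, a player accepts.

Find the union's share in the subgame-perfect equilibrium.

275.04

By backward induction:
Round 3 (the union proposes): the firm will accept anything ≥ 0, so the union offers 0 and keeps 360.
Round 2 (the firm proposes): the union can get 360 next round, worth 0.41 × 360 = 147.6 now; the firm offers that and keeps 212.4.
Round 1 (the union proposes): the firm can get 212.4 next round, worth 0.4 × 212.4 = 84.96 now, so the union offers 84.96, keeping 275.04.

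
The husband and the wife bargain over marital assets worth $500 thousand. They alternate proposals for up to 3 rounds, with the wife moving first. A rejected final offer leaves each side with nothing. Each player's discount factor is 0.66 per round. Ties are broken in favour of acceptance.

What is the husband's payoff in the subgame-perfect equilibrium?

Round 3 (the wife proposes): the husband will accept anything ≥ 0, so the wife offers 0 and keeps 500.
Round 2 (the husband proposes): the wife can get 500 next round, worth 0.66 × 500 = 330 now, so the husband offers 330, keeping 170.
Round 1 (the wife proposes): the husband can get 170 next round, worth 0.66 × 170 = 112.2 now, so the wife offers 112.2, keeping 387.8.

112.2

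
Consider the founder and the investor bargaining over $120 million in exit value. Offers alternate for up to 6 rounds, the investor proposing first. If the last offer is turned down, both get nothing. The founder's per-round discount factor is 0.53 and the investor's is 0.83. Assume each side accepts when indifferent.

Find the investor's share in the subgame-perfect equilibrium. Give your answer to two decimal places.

92.12

Round 6 (the founder proposes): the investor will accept anything ≥ 0, so the founder offers 0 and keeps 120.
Round 5 (the investor proposes): the founder can get 120 next round, worth 0.53 × 120 = 63.6 now. The investor offers 63.6 and keeps 120 − 63.6 = 56.4.
Round 4 (the founder proposes): the investor can get 56.4 next round, worth 0.83 × 56.4 = 46.812 now; the founder offers that and keeps 73.188.
Round 3 (the investor proposes): the founder can get 73.188 next round, worth 0.53 × 73.188 = 38.78964 now, so the investor offers 38.78964, keeping 81.21036.
Round 2 (the founder proposes): the investor can get 81.21036 next round, worth 0.83 × 81.21036 = 67.4045988 now; the founder offers that and keeps 52.5954012.
Round 1 (the investor proposes): the founder can get 52.5954012 next round, worth 0.53 × 52.5954012 = 27.875562636 now, so the investor offers 27.875562636, keeping 92.124437364.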